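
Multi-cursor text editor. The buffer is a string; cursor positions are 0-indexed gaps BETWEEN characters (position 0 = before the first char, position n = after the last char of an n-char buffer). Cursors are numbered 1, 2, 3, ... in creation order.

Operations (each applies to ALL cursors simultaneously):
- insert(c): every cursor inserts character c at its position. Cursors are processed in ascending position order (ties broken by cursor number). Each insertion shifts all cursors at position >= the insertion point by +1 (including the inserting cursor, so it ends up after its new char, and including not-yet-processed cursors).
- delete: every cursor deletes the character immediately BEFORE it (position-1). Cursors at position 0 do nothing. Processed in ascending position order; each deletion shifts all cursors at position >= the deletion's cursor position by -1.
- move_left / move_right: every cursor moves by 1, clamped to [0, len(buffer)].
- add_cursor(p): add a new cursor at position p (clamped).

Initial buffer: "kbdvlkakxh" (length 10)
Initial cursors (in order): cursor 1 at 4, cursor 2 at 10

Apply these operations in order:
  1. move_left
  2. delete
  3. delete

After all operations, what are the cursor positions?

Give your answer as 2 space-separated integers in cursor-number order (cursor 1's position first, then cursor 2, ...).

After op 1 (move_left): buffer="kbdvlkakxh" (len 10), cursors c1@3 c2@9, authorship ..........
After op 2 (delete): buffer="kbvlkakh" (len 8), cursors c1@2 c2@7, authorship ........
After op 3 (delete): buffer="kvlkah" (len 6), cursors c1@1 c2@5, authorship ......

Answer: 1 5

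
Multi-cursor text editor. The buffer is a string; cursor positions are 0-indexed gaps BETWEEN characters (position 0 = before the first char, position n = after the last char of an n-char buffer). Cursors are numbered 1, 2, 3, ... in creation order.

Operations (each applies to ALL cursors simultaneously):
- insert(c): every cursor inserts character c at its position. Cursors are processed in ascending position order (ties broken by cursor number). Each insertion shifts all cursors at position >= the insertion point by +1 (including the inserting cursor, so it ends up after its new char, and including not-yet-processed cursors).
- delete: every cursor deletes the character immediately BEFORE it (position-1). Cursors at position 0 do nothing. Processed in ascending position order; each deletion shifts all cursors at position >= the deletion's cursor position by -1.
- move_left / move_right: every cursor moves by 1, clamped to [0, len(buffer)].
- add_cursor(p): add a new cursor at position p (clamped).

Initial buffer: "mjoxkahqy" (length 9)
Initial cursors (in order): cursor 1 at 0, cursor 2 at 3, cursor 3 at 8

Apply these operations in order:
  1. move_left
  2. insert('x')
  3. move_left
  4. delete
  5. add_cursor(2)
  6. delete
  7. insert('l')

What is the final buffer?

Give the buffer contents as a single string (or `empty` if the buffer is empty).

Answer: lllxoxklxqy

Derivation:
After op 1 (move_left): buffer="mjoxkahqy" (len 9), cursors c1@0 c2@2 c3@7, authorship .........
After op 2 (insert('x')): buffer="xmjxoxkahxqy" (len 12), cursors c1@1 c2@4 c3@10, authorship 1..2.....3..
After op 3 (move_left): buffer="xmjxoxkahxqy" (len 12), cursors c1@0 c2@3 c3@9, authorship 1..2.....3..
After op 4 (delete): buffer="xmxoxkaxqy" (len 10), cursors c1@0 c2@2 c3@7, authorship 1.2....3..
After op 5 (add_cursor(2)): buffer="xmxoxkaxqy" (len 10), cursors c1@0 c2@2 c4@2 c3@7, authorship 1.2....3..
After op 6 (delete): buffer="xoxkxqy" (len 7), cursors c1@0 c2@0 c4@0 c3@4, authorship 2...3..
After op 7 (insert('l')): buffer="lllxoxklxqy" (len 11), cursors c1@3 c2@3 c4@3 c3@8, authorship 1242...33..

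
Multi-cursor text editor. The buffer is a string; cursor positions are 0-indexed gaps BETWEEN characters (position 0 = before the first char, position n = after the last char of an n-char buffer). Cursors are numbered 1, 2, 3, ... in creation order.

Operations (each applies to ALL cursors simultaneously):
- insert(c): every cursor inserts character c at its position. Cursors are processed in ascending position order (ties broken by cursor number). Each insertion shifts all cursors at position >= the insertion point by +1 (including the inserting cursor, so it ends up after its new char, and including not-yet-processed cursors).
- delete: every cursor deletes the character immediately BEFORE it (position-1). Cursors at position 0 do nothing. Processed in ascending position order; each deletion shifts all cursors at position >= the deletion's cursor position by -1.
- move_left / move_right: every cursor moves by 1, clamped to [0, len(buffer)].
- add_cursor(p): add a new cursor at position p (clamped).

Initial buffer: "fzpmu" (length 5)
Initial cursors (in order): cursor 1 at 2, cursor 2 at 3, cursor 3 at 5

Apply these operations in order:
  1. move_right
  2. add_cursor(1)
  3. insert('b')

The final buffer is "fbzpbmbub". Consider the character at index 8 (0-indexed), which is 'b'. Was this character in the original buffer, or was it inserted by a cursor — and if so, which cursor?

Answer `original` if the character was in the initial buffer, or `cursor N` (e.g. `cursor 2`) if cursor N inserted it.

Answer: cursor 3

Derivation:
After op 1 (move_right): buffer="fzpmu" (len 5), cursors c1@3 c2@4 c3@5, authorship .....
After op 2 (add_cursor(1)): buffer="fzpmu" (len 5), cursors c4@1 c1@3 c2@4 c3@5, authorship .....
After op 3 (insert('b')): buffer="fbzpbmbub" (len 9), cursors c4@2 c1@5 c2@7 c3@9, authorship .4..1.2.3
Authorship (.=original, N=cursor N): . 4 . . 1 . 2 . 3
Index 8: author = 3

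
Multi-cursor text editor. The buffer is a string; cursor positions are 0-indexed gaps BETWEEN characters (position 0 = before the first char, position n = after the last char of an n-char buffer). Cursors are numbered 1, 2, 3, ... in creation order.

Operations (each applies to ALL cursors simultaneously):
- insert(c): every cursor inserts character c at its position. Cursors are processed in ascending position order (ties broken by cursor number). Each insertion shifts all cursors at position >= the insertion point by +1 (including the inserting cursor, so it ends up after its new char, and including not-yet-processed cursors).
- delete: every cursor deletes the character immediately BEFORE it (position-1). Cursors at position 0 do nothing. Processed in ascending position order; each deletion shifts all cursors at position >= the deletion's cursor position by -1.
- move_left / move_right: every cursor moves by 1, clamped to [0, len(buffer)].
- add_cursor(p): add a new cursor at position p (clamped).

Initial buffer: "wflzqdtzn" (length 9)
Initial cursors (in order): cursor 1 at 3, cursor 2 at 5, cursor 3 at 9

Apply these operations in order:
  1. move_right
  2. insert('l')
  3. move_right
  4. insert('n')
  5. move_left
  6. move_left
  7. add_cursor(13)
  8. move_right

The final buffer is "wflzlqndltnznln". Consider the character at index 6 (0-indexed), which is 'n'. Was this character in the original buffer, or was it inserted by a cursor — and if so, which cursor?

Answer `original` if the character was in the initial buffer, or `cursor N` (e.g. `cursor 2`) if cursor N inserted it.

Answer: cursor 1

Derivation:
After op 1 (move_right): buffer="wflzqdtzn" (len 9), cursors c1@4 c2@6 c3@9, authorship .........
After op 2 (insert('l')): buffer="wflzlqdltznl" (len 12), cursors c1@5 c2@8 c3@12, authorship ....1..2...3
After op 3 (move_right): buffer="wflzlqdltznl" (len 12), cursors c1@6 c2@9 c3@12, authorship ....1..2...3
After op 4 (insert('n')): buffer="wflzlqndltnznln" (len 15), cursors c1@7 c2@11 c3@15, authorship ....1.1.2.2..33
After op 5 (move_left): buffer="wflzlqndltnznln" (len 15), cursors c1@6 c2@10 c3@14, authorship ....1.1.2.2..33
After op 6 (move_left): buffer="wflzlqndltnznln" (len 15), cursors c1@5 c2@9 c3@13, authorship ....1.1.2.2..33
After op 7 (add_cursor(13)): buffer="wflzlqndltnznln" (len 15), cursors c1@5 c2@9 c3@13 c4@13, authorship ....1.1.2.2..33
After op 8 (move_right): buffer="wflzlqndltnznln" (len 15), cursors c1@6 c2@10 c3@14 c4@14, authorship ....1.1.2.2..33
Authorship (.=original, N=cursor N): . . . . 1 . 1 . 2 . 2 . . 3 3
Index 6: author = 1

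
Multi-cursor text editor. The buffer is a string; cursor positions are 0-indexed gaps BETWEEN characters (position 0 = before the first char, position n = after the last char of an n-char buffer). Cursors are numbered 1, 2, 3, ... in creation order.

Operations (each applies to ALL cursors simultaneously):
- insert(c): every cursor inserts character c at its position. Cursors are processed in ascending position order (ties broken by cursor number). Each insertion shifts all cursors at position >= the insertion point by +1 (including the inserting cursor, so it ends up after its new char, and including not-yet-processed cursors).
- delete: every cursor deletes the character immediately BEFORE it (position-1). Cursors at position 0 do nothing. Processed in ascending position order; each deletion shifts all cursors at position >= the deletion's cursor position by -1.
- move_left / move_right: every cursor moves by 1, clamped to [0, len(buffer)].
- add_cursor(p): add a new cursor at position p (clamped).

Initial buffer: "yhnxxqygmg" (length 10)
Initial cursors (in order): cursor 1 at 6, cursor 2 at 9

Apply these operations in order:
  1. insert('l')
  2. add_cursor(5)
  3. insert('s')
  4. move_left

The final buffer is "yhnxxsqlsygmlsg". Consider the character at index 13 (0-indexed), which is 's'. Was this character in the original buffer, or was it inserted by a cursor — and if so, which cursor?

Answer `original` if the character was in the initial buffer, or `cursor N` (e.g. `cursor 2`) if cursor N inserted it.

After op 1 (insert('l')): buffer="yhnxxqlygmlg" (len 12), cursors c1@7 c2@11, authorship ......1...2.
After op 2 (add_cursor(5)): buffer="yhnxxqlygmlg" (len 12), cursors c3@5 c1@7 c2@11, authorship ......1...2.
After op 3 (insert('s')): buffer="yhnxxsqlsygmlsg" (len 15), cursors c3@6 c1@9 c2@14, authorship .....3.11...22.
After op 4 (move_left): buffer="yhnxxsqlsygmlsg" (len 15), cursors c3@5 c1@8 c2@13, authorship .....3.11...22.
Authorship (.=original, N=cursor N): . . . . . 3 . 1 1 . . . 2 2 .
Index 13: author = 2

Answer: cursor 2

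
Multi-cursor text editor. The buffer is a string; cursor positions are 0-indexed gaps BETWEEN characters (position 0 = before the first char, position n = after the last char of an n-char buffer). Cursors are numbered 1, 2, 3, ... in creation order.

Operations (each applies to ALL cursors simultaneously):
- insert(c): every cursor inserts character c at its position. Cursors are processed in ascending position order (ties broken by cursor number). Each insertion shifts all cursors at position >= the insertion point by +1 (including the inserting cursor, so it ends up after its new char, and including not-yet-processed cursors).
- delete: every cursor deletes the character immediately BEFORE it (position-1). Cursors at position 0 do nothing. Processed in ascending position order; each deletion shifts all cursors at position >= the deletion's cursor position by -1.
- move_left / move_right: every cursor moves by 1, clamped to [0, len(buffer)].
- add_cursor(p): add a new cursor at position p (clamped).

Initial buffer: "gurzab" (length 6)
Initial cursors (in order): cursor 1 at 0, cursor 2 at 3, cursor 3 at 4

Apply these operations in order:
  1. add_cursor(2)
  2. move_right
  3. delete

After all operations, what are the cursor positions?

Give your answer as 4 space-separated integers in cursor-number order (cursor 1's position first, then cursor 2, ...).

Answer: 0 1 1 1

Derivation:
After op 1 (add_cursor(2)): buffer="gurzab" (len 6), cursors c1@0 c4@2 c2@3 c3@4, authorship ......
After op 2 (move_right): buffer="gurzab" (len 6), cursors c1@1 c4@3 c2@4 c3@5, authorship ......
After op 3 (delete): buffer="ub" (len 2), cursors c1@0 c2@1 c3@1 c4@1, authorship ..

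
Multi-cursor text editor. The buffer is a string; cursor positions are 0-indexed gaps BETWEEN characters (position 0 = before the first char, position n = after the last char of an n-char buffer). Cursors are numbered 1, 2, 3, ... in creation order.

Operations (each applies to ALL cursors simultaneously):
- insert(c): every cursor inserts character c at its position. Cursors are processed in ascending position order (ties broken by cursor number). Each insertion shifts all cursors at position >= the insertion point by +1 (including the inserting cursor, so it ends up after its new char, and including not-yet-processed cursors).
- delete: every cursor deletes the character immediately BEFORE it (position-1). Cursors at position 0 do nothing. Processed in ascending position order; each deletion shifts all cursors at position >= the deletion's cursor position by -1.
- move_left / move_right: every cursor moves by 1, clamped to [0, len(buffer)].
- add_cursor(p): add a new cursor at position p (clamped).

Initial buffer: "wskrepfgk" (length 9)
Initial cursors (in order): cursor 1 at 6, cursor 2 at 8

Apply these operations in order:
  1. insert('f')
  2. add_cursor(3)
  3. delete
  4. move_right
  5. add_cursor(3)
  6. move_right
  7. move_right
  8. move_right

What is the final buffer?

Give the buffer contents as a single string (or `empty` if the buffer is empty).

Answer: wsrepfgk

Derivation:
After op 1 (insert('f')): buffer="wskrepffgfk" (len 11), cursors c1@7 c2@10, authorship ......1..2.
After op 2 (add_cursor(3)): buffer="wskrepffgfk" (len 11), cursors c3@3 c1@7 c2@10, authorship ......1..2.
After op 3 (delete): buffer="wsrepfgk" (len 8), cursors c3@2 c1@5 c2@7, authorship ........
After op 4 (move_right): buffer="wsrepfgk" (len 8), cursors c3@3 c1@6 c2@8, authorship ........
After op 5 (add_cursor(3)): buffer="wsrepfgk" (len 8), cursors c3@3 c4@3 c1@6 c2@8, authorship ........
After op 6 (move_right): buffer="wsrepfgk" (len 8), cursors c3@4 c4@4 c1@7 c2@8, authorship ........
After op 7 (move_right): buffer="wsrepfgk" (len 8), cursors c3@5 c4@5 c1@8 c2@8, authorship ........
After op 8 (move_right): buffer="wsrepfgk" (len 8), cursors c3@6 c4@6 c1@8 c2@8, authorship ........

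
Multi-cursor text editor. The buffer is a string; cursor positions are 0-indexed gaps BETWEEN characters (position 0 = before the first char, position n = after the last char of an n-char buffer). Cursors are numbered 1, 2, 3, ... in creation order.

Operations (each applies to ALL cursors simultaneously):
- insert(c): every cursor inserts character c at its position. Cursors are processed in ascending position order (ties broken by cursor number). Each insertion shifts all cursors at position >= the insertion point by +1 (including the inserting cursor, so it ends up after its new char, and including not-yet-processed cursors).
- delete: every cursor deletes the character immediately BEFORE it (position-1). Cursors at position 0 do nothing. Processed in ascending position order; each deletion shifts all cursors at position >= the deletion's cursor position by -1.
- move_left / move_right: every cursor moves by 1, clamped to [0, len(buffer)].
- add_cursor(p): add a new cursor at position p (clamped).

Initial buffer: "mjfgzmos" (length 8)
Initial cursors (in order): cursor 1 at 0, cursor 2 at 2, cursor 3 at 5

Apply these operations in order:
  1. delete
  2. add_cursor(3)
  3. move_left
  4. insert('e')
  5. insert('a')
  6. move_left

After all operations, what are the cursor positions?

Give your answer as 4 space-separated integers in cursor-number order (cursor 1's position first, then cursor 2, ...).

Answer: 3 3 9 9

Derivation:
After op 1 (delete): buffer="mfgmos" (len 6), cursors c1@0 c2@1 c3@3, authorship ......
After op 2 (add_cursor(3)): buffer="mfgmos" (len 6), cursors c1@0 c2@1 c3@3 c4@3, authorship ......
After op 3 (move_left): buffer="mfgmos" (len 6), cursors c1@0 c2@0 c3@2 c4@2, authorship ......
After op 4 (insert('e')): buffer="eemfeegmos" (len 10), cursors c1@2 c2@2 c3@6 c4@6, authorship 12..34....
After op 5 (insert('a')): buffer="eeaamfeeaagmos" (len 14), cursors c1@4 c2@4 c3@10 c4@10, authorship 1212..3434....
After op 6 (move_left): buffer="eeaamfeeaagmos" (len 14), cursors c1@3 c2@3 c3@9 c4@9, authorship 1212..3434....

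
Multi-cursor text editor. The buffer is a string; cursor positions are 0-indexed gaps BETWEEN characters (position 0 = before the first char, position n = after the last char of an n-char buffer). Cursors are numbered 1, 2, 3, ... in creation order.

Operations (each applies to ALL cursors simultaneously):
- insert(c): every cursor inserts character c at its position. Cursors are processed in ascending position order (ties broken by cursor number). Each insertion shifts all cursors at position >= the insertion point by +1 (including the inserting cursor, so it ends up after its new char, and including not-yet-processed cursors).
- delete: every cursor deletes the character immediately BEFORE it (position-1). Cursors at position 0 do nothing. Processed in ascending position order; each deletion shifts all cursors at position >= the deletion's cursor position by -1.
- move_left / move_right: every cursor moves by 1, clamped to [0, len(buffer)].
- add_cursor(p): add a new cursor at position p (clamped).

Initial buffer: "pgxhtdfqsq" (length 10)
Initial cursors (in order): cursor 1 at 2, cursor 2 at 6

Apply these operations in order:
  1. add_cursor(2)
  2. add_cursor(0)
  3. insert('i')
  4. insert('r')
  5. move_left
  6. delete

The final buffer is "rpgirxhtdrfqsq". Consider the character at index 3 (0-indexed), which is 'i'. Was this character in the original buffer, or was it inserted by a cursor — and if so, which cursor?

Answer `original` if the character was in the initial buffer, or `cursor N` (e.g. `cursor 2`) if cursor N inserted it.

After op 1 (add_cursor(2)): buffer="pgxhtdfqsq" (len 10), cursors c1@2 c3@2 c2@6, authorship ..........
After op 2 (add_cursor(0)): buffer="pgxhtdfqsq" (len 10), cursors c4@0 c1@2 c3@2 c2@6, authorship ..........
After op 3 (insert('i')): buffer="ipgiixhtdifqsq" (len 14), cursors c4@1 c1@5 c3@5 c2@10, authorship 4..13....2....
After op 4 (insert('r')): buffer="irpgiirrxhtdirfqsq" (len 18), cursors c4@2 c1@8 c3@8 c2@14, authorship 44..1313....22....
After op 5 (move_left): buffer="irpgiirrxhtdirfqsq" (len 18), cursors c4@1 c1@7 c3@7 c2@13, authorship 44..1313....22....
After op 6 (delete): buffer="rpgirxhtdrfqsq" (len 14), cursors c4@0 c1@4 c3@4 c2@9, authorship 4..13....2....
Authorship (.=original, N=cursor N): 4 . . 1 3 . . . . 2 . . . .
Index 3: author = 1

Answer: cursor 1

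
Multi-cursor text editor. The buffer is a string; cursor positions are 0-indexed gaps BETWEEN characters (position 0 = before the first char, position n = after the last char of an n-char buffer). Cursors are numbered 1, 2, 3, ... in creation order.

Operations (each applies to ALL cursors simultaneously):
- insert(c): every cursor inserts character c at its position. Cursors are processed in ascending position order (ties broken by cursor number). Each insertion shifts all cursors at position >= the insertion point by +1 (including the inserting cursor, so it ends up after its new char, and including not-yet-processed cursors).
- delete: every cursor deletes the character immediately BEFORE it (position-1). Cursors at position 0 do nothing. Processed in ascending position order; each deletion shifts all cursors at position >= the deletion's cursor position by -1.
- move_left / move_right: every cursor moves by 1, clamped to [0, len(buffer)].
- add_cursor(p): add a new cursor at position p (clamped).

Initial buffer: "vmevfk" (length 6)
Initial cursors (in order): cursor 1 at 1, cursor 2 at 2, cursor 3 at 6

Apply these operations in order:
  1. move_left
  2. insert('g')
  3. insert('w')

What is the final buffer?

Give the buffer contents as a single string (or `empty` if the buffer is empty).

Answer: gwvgwmevfgwk

Derivation:
After op 1 (move_left): buffer="vmevfk" (len 6), cursors c1@0 c2@1 c3@5, authorship ......
After op 2 (insert('g')): buffer="gvgmevfgk" (len 9), cursors c1@1 c2@3 c3@8, authorship 1.2....3.
After op 3 (insert('w')): buffer="gwvgwmevfgwk" (len 12), cursors c1@2 c2@5 c3@11, authorship 11.22....33.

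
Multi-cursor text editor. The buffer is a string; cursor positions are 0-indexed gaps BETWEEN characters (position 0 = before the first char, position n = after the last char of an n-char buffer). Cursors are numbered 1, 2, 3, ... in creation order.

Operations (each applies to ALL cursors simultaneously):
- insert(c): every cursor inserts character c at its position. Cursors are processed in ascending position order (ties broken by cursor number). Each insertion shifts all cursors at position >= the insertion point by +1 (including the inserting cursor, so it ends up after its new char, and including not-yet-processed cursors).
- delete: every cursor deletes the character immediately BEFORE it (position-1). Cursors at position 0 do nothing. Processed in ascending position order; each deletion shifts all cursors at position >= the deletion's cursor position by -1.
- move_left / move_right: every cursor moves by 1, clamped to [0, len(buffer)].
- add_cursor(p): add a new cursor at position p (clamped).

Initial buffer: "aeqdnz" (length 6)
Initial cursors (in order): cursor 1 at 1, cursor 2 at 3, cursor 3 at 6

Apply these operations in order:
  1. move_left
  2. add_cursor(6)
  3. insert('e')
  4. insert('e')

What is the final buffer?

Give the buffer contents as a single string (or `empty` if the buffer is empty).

Answer: eeaeeeqdneezee

Derivation:
After op 1 (move_left): buffer="aeqdnz" (len 6), cursors c1@0 c2@2 c3@5, authorship ......
After op 2 (add_cursor(6)): buffer="aeqdnz" (len 6), cursors c1@0 c2@2 c3@5 c4@6, authorship ......
After op 3 (insert('e')): buffer="eaeeqdneze" (len 10), cursors c1@1 c2@4 c3@8 c4@10, authorship 1..2...3.4
After op 4 (insert('e')): buffer="eeaeeeqdneezee" (len 14), cursors c1@2 c2@6 c3@11 c4@14, authorship 11..22...33.44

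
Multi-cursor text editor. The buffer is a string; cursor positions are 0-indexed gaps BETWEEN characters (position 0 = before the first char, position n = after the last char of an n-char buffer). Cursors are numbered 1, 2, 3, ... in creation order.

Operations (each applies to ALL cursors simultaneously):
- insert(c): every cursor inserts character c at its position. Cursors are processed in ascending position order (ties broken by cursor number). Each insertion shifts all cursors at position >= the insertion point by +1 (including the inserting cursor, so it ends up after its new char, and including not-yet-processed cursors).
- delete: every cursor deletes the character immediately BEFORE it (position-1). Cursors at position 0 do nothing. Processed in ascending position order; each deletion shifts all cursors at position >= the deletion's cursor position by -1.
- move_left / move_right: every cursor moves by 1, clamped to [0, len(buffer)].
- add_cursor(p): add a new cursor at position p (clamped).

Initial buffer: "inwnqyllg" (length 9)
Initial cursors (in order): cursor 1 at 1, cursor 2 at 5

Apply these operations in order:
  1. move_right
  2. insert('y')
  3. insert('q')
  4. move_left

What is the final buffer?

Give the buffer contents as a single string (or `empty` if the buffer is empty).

Answer: inyqwnqyyqllg

Derivation:
After op 1 (move_right): buffer="inwnqyllg" (len 9), cursors c1@2 c2@6, authorship .........
After op 2 (insert('y')): buffer="inywnqyyllg" (len 11), cursors c1@3 c2@8, authorship ..1....2...
After op 3 (insert('q')): buffer="inyqwnqyyqllg" (len 13), cursors c1@4 c2@10, authorship ..11....22...
After op 4 (move_left): buffer="inyqwnqyyqllg" (len 13), cursors c1@3 c2@9, authorship ..11....22...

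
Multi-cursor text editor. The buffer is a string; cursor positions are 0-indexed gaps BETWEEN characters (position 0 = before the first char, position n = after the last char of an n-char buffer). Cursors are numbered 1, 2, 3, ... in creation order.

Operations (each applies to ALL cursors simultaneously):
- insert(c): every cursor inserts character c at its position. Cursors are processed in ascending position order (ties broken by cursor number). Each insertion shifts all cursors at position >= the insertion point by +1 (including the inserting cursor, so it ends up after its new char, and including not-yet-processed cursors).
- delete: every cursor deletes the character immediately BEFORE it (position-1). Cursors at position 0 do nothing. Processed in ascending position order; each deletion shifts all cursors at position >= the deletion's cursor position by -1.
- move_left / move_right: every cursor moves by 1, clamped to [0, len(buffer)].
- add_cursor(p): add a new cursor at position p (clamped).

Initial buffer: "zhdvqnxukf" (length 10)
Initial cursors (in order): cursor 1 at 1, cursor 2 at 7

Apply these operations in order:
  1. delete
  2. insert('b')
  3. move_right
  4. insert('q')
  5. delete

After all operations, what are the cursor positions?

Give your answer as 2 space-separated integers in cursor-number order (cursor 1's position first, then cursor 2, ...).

After op 1 (delete): buffer="hdvqnukf" (len 8), cursors c1@0 c2@5, authorship ........
After op 2 (insert('b')): buffer="bhdvqnbukf" (len 10), cursors c1@1 c2@7, authorship 1.....2...
After op 3 (move_right): buffer="bhdvqnbukf" (len 10), cursors c1@2 c2@8, authorship 1.....2...
After op 4 (insert('q')): buffer="bhqdvqnbuqkf" (len 12), cursors c1@3 c2@10, authorship 1.1....2.2..
After op 5 (delete): buffer="bhdvqnbukf" (len 10), cursors c1@2 c2@8, authorship 1.....2...

Answer: 2 8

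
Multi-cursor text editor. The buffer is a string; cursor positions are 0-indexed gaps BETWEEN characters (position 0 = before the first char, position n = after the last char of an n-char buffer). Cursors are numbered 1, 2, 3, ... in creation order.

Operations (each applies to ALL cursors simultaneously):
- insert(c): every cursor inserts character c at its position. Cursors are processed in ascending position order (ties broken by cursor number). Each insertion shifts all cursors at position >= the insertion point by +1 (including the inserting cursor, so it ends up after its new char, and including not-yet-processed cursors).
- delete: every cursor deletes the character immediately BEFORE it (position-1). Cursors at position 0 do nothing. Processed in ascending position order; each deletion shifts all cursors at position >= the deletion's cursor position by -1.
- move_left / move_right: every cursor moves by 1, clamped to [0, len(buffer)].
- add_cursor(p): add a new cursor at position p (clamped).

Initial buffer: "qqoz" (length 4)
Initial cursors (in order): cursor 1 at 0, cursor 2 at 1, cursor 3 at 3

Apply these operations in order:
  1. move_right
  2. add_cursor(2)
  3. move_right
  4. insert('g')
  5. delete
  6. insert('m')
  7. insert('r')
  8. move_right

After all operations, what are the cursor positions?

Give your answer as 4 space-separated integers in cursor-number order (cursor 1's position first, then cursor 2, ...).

Answer: 5 10 12 10

Derivation:
After op 1 (move_right): buffer="qqoz" (len 4), cursors c1@1 c2@2 c3@4, authorship ....
After op 2 (add_cursor(2)): buffer="qqoz" (len 4), cursors c1@1 c2@2 c4@2 c3@4, authorship ....
After op 3 (move_right): buffer="qqoz" (len 4), cursors c1@2 c2@3 c4@3 c3@4, authorship ....
After op 4 (insert('g')): buffer="qqgoggzg" (len 8), cursors c1@3 c2@6 c4@6 c3@8, authorship ..1.24.3
After op 5 (delete): buffer="qqoz" (len 4), cursors c1@2 c2@3 c4@3 c3@4, authorship ....
After op 6 (insert('m')): buffer="qqmommzm" (len 8), cursors c1@3 c2@6 c4@6 c3@8, authorship ..1.24.3
After op 7 (insert('r')): buffer="qqmrommrrzmr" (len 12), cursors c1@4 c2@9 c4@9 c3@12, authorship ..11.2424.33
After op 8 (move_right): buffer="qqmrommrrzmr" (len 12), cursors c1@5 c2@10 c4@10 c3@12, authorship ..11.2424.33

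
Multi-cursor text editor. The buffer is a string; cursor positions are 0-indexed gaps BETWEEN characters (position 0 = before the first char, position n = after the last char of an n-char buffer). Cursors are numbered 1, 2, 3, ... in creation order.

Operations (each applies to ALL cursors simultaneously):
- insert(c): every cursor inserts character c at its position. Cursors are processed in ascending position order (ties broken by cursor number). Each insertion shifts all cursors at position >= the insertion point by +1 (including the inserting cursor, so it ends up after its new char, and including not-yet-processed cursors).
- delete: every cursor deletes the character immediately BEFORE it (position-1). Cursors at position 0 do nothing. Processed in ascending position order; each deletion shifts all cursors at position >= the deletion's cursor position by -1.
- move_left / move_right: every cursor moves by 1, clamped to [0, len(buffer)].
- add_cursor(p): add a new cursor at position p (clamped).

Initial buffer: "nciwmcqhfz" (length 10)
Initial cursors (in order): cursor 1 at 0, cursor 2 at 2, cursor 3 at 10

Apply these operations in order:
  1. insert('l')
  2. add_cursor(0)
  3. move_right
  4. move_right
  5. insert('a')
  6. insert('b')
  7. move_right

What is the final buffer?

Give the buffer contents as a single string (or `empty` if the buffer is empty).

After op 1 (insert('l')): buffer="lncliwmcqhfzl" (len 13), cursors c1@1 c2@4 c3@13, authorship 1..2........3
After op 2 (add_cursor(0)): buffer="lncliwmcqhfzl" (len 13), cursors c4@0 c1@1 c2@4 c3@13, authorship 1..2........3
After op 3 (move_right): buffer="lncliwmcqhfzl" (len 13), cursors c4@1 c1@2 c2@5 c3@13, authorship 1..2........3
After op 4 (move_right): buffer="lncliwmcqhfzl" (len 13), cursors c4@2 c1@3 c2@6 c3@13, authorship 1..2........3
After op 5 (insert('a')): buffer="lnacaliwamcqhfzla" (len 17), cursors c4@3 c1@5 c2@9 c3@17, authorship 1.4.12..2......33
After op 6 (insert('b')): buffer="lnabcabliwabmcqhfzlab" (len 21), cursors c4@4 c1@7 c2@12 c3@21, authorship 1.44.112..22......333
After op 7 (move_right): buffer="lnabcabliwabmcqhfzlab" (len 21), cursors c4@5 c1@8 c2@13 c3@21, authorship 1.44.112..22......333

Answer: lnabcabliwabmcqhfzlab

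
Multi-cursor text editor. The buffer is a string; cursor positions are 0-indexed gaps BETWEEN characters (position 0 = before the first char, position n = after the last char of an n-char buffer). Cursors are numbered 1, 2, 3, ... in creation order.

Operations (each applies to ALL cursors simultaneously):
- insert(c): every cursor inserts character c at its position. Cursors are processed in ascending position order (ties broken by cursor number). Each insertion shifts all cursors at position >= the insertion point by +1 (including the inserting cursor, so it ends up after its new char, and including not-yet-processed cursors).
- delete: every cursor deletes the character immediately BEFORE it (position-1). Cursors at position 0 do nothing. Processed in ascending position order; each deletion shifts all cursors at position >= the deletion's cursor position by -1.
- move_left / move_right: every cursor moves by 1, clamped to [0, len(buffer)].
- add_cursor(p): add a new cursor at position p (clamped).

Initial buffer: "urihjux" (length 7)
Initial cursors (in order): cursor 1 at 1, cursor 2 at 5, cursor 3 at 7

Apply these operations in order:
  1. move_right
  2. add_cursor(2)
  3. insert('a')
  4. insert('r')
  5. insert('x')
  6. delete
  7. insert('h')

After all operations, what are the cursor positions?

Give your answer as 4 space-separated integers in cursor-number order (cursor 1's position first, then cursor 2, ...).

After op 1 (move_right): buffer="urihjux" (len 7), cursors c1@2 c2@6 c3@7, authorship .......
After op 2 (add_cursor(2)): buffer="urihjux" (len 7), cursors c1@2 c4@2 c2@6 c3@7, authorship .......
After op 3 (insert('a')): buffer="uraaihjuaxa" (len 11), cursors c1@4 c4@4 c2@9 c3@11, authorship ..14....2.3
After op 4 (insert('r')): buffer="uraarrihjuarxar" (len 15), cursors c1@6 c4@6 c2@12 c3@15, authorship ..1414....22.33
After op 5 (insert('x')): buffer="uraarrxxihjuarxxarx" (len 19), cursors c1@8 c4@8 c2@15 c3@19, authorship ..141414....222.333
After op 6 (delete): buffer="uraarrihjuarxar" (len 15), cursors c1@6 c4@6 c2@12 c3@15, authorship ..1414....22.33
After op 7 (insert('h')): buffer="uraarrhhihjuarhxarh" (len 19), cursors c1@8 c4@8 c2@15 c3@19, authorship ..141414....222.333

Answer: 8 15 19 8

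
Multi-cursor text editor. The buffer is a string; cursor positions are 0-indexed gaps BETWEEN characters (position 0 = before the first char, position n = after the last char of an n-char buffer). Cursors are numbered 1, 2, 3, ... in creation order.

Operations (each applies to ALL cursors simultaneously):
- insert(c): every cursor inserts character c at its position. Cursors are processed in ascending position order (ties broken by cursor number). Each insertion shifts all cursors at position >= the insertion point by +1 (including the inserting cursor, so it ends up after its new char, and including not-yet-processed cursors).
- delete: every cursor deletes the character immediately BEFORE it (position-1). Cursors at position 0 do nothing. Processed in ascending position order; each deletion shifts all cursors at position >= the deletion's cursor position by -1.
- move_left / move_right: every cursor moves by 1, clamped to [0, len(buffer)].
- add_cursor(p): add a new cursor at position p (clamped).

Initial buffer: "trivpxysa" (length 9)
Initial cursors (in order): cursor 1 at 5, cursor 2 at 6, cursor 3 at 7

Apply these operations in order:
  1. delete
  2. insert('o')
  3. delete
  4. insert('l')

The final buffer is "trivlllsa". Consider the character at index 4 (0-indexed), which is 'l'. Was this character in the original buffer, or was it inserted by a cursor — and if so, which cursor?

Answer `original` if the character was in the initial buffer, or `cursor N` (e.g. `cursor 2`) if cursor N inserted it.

Answer: cursor 1

Derivation:
After op 1 (delete): buffer="trivsa" (len 6), cursors c1@4 c2@4 c3@4, authorship ......
After op 2 (insert('o')): buffer="trivooosa" (len 9), cursors c1@7 c2@7 c3@7, authorship ....123..
After op 3 (delete): buffer="trivsa" (len 6), cursors c1@4 c2@4 c3@4, authorship ......
After op 4 (insert('l')): buffer="trivlllsa" (len 9), cursors c1@7 c2@7 c3@7, authorship ....123..
Authorship (.=original, N=cursor N): . . . . 1 2 3 . .
Index 4: author = 1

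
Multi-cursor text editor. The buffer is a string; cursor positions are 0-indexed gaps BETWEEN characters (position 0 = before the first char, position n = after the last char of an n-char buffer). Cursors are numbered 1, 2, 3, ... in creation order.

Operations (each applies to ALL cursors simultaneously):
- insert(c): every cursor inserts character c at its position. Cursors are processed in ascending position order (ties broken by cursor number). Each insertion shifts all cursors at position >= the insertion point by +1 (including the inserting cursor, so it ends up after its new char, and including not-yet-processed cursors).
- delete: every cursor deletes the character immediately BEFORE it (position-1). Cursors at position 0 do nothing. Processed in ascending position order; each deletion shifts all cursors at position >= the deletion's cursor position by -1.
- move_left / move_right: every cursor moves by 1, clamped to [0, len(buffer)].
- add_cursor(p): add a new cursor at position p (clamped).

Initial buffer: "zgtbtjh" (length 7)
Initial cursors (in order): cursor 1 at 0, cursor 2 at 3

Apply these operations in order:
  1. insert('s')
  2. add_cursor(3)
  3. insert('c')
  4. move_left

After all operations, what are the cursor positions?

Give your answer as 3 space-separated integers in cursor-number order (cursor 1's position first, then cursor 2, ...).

Answer: 1 7 4

Derivation:
After op 1 (insert('s')): buffer="szgtsbtjh" (len 9), cursors c1@1 c2@5, authorship 1...2....
After op 2 (add_cursor(3)): buffer="szgtsbtjh" (len 9), cursors c1@1 c3@3 c2@5, authorship 1...2....
After op 3 (insert('c')): buffer="sczgctscbtjh" (len 12), cursors c1@2 c3@5 c2@8, authorship 11..3.22....
After op 4 (move_left): buffer="sczgctscbtjh" (len 12), cursors c1@1 c3@4 c2@7, authorship 11..3.22....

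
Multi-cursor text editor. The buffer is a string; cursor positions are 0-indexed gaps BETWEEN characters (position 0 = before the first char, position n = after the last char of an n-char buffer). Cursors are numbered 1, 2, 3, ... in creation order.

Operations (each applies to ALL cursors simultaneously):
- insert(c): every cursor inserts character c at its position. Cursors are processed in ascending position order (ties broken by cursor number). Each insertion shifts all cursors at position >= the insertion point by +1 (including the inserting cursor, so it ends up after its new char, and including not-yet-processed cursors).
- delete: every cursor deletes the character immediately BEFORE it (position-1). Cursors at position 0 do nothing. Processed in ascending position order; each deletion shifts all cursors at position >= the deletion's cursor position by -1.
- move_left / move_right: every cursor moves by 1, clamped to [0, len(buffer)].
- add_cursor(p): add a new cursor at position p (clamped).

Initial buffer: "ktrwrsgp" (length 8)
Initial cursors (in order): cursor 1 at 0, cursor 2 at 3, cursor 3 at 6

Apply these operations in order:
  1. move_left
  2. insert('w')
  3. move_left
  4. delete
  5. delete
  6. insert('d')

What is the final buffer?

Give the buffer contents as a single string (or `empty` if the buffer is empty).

After op 1 (move_left): buffer="ktrwrsgp" (len 8), cursors c1@0 c2@2 c3@5, authorship ........
After op 2 (insert('w')): buffer="wktwrwrwsgp" (len 11), cursors c1@1 c2@4 c3@8, authorship 1..2...3...
After op 3 (move_left): buffer="wktwrwrwsgp" (len 11), cursors c1@0 c2@3 c3@7, authorship 1..2...3...
After op 4 (delete): buffer="wkwrwwsgp" (len 9), cursors c1@0 c2@2 c3@5, authorship 1.2..3...
After op 5 (delete): buffer="wwrwsgp" (len 7), cursors c1@0 c2@1 c3@3, authorship 12.3...
After op 6 (insert('d')): buffer="dwdwrdwsgp" (len 10), cursors c1@1 c2@3 c3@6, authorship 1122.33...

Answer: dwdwrdwsgp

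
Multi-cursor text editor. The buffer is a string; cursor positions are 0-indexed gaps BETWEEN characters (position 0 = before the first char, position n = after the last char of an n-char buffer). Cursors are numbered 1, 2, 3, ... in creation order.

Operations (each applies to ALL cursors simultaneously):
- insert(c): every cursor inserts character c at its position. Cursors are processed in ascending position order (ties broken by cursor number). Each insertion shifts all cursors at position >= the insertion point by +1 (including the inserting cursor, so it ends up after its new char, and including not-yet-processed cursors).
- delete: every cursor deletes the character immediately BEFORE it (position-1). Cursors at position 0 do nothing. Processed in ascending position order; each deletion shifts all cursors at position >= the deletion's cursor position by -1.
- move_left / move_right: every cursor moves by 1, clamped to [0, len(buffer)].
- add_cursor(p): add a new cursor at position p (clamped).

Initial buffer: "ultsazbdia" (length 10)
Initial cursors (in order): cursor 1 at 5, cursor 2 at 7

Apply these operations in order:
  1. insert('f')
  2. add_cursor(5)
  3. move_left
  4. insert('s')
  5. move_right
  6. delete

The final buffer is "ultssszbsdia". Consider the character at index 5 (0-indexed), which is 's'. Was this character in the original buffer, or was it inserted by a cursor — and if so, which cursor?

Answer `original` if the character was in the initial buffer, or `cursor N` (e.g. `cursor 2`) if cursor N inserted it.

Answer: cursor 1

Derivation:
After op 1 (insert('f')): buffer="ultsafzbfdia" (len 12), cursors c1@6 c2@9, authorship .....1..2...
After op 2 (add_cursor(5)): buffer="ultsafzbfdia" (len 12), cursors c3@5 c1@6 c2@9, authorship .....1..2...
After op 3 (move_left): buffer="ultsafzbfdia" (len 12), cursors c3@4 c1@5 c2@8, authorship .....1..2...
After op 4 (insert('s')): buffer="ultssasfzbsfdia" (len 15), cursors c3@5 c1@7 c2@11, authorship ....3.11..22...
After op 5 (move_right): buffer="ultssasfzbsfdia" (len 15), cursors c3@6 c1@8 c2@12, authorship ....3.11..22...
After op 6 (delete): buffer="ultssszbsdia" (len 12), cursors c3@5 c1@6 c2@9, authorship ....31..2...
Authorship (.=original, N=cursor N): . . . . 3 1 . . 2 . . .
Index 5: author = 1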